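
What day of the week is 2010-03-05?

Friday

Doomsday rule: the anchor day for the 2000s is Tuesday. For year 10: 10÷12 = 0 r 10, and 10÷4 = 2, so 0+10+2 = 12.
Tuesday + 12 ≡ Sunday — that's 2010's doomsday.
In March the doomsday date is Mar 14.
Mar 5 is 9 days before Mar 14; 9 mod 7 = 2, so Sunday − 2 = Friday.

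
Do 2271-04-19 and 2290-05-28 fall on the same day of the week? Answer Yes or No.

From Apr 19, 2271 to May 28, 2290 is 6979 days.
6979 mod 7 = 0, so they are the same weekday.
(Apr 19, 2271 is a Wednesday; May 28, 2290 is a Wednesday.)

Yes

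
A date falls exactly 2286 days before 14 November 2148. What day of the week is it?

First find the weekday of Nov 14, 2148. Doomsday rule: the anchor day for the 2100s is Sunday. For year 48: 48÷12 = 4 r 0, and 0÷4 = 0, so 4+0+0 = 4.
Sunday + 4 ≡ Thursday — that's 2148's doomsday.
In November the doomsday date is Nov 7.
Nov 14 is 7 days after Nov 7; 7 mod 7 = 0, so Thursday + 0 = Thursday.
2286 mod 7 = 4, so 2286 days before a Thursday is Thursday − 4 = Sunday.

Sunday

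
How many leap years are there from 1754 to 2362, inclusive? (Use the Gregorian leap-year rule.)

Multiples of 4 in [1754,2362]: 152.
Of those, multiples of 100: 6 (not leap unless ÷400).
Multiples of 400: 1.
Leap years = 152 − 6 + 1 = 147.

147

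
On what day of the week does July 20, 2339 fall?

Doomsday rule: the anchor day for the 2300s is Wednesday. For year 39: 39÷12 = 3 r 3, and 3÷4 = 0, so 3+3+0 = 6.
Wednesday + 6 ≡ Tuesday — that's 2339's doomsday.
In July the doomsday date is Jul 11.
Jul 20 is 9 days after Jul 11; 9 mod 7 = 2, so Tuesday + 2 = Thursday.

Thursday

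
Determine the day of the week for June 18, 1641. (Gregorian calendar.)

Tuesday

Doomsday rule: the anchor day for the 1600s is Tuesday. For year 41: 41÷12 = 3 r 5, and 5÷4 = 1, so 3+5+1 = 9.
Tuesday + 9 ≡ Thursday — that's 1641's doomsday.
In June the doomsday date is Jun 6.
Jun 18 is 12 days after Jun 6; 12 mod 7 = 5, so Thursday + 5 = Tuesday.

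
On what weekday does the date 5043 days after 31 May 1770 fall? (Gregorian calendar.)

First find the weekday of May 31, 1770. Doomsday rule: the anchor day for the 1700s is Sunday. For year 70: 70÷12 = 5 r 10, and 10÷4 = 2, so 5+10+2 = 17.
Sunday + 17 ≡ Wednesday — that's 1770's doomsday.
In May the doomsday date is May 9.
May 31 is 22 days after May 9; 22 mod 7 = 1, so Wednesday + 1 = Thursday.
5043 mod 7 = 3, so 5043 days after a Thursday is Thursday + 3 = Sunday.

Sunday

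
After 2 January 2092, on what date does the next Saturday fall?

January 5, 2092

Jan 2, 2092 is a Wednesday.
From Wednesday to the next Saturday is 3 days.
Jan 2, 2092 + 3 = Jan 5, 2092.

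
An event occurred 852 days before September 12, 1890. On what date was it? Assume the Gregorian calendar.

May 13, 1888

−365 (one year) → Sep 12, 1889 (487 left).
−365 (one year) → Sep 12, 1888 (122 left).
−12 → Aug 31, 1888 (end of Aug, 31 days; 110 left).
−31 → Jul 31, 1888 (end of Jul, 31 days; 79 left).
−31 → Jun 30, 1888 (end of Jun, 30 days; 48 left).
−30 → May 31, 1888 (end of May, 31 days; 18 left).
−18 → May 13, 1888.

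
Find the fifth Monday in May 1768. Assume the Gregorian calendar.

May 30, 1768

May 1, 1768 is a Sunday.
The first Monday is therefore May 2 (1 days later).
The fifth Monday is 2 + 4×7 = May 30.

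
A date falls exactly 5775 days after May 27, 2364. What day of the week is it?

Wednesday

First find the weekday of May 27, 2364. Doomsday rule: the anchor day for the 2300s is Wednesday. For year 64: 64÷12 = 5 r 4, and 4÷4 = 1, so 5+4+1 = 10.
Wednesday + 10 ≡ Saturday — that's 2364's doomsday.
In May the doomsday date is May 9.
May 27 is 18 days after May 9; 18 mod 7 = 4, so Saturday + 4 = Wednesday.
5775 mod 7 = 0, so 5775 days after a Wednesday is Wednesday + 0 = Wednesday.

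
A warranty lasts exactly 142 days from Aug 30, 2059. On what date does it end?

Aug has 31 days: +2 → Sep 1, 2059 (140 left).
Sep has 30 days: +30 → Oct 1, 2059 (110 left).
Oct has 31 days: +31 → Nov 1, 2059 (79 left).
Nov has 30 days: +30 → Dec 1, 2059 (49 left).
Dec has 31 days: +31 → Jan 1, 2060 (18 left).
+18 → Jan 19, 2060.

January 19, 2060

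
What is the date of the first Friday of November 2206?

November 1, 2206 is a Saturday.
The first Friday is therefore November 7 (6 days later).

November 7, 2206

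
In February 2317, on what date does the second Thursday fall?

February 1, 2317 is a Thursday.
The first Thursday is therefore February 1 (same day).
The second Thursday is 1 + 1×7 = February 8.

February 8, 2317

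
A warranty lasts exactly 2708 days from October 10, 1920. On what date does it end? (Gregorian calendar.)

March 10, 1928

+365 (one year) → Oct 10, 1921 (2343 left).
+365 (one year) → Oct 10, 1922 (1978 left).
+365 (one year) → Oct 10, 1923 (1613 left).
+366 (one year; includes Feb 29, 1924) → Oct 10, 1924 (1247 left).
+365 (one year) → Oct 10, 1925 (882 left).
+365 (one year) → Oct 10, 1926 (517 left).
+365 (one year) → Oct 10, 1927 (152 left).
Oct has 31 days: +22 → Nov 1, 1927 (130 left).
Nov has 30 days: +30 → Dec 1, 1927 (100 left).
Dec has 31 days: +31 → Jan 1, 1928 (69 left).
Jan has 31 days: +31 → Feb 1, 1928 (38 left).
Feb has 29 days: +29 → Mar 1, 1928 (9 left).
+9 → Mar 10, 1928.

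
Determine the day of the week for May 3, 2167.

Sunday

Doomsday rule: the anchor day for the 2100s is Sunday. For year 67: 67÷12 = 5 r 7, and 7÷4 = 1, so 5+7+1 = 13.
Sunday + 13 ≡ Saturday — that's 2167's doomsday.
In May the doomsday date is May 9.
May 3 is 6 days before May 9; 6 mod 7 = 6, so Saturday − 6 = Sunday.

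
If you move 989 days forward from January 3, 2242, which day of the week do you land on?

Jan 3, 2242 is a Monday.
989 mod 7 = 2, so 989 days after a Monday is Monday + 2 = Wednesday.

Wednesday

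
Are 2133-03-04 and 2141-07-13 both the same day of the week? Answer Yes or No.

No

From Mar 4, 2133 to Jul 13, 2141 is 3053 days.
3053 mod 7 = 1, so they are different weekdays.
(Mar 4, 2133 is a Wednesday; Jul 13, 2141 is a Thursday.)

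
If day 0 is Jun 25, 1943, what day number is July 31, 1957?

5150

Jun 25, 1943 → Jun 25, 1944: 366 days (Feb 29, 1944 is in that span).
Jun 25, 1944 → Jun 25, 1945: 365 days.
Jun 25, 1945 → Jun 25, 1946: 365 days.
Jun 25, 1946 → Jun 25, 1947: 365 days.
Jun 25, 1947 → Jun 25, 1948: 366 days (Feb 29, 1948 is in that span).
Jun 25, 1948 → Jun 25, 1949: 365 days.
Jun 25, 1949 → Jun 25, 1950: 365 days.
Jun 25, 1950 → Jun 25, 1951: 365 days.
Jun 25, 1951 → Jun 25, 1952: 366 days (Feb 29, 1952 is in that span).
Jun 25, 1952 → Jun 25, 1953: 365 days.
Jun 25, 1953 → Jun 25, 1954: 365 days.
Jun 25, 1954 → Jun 25, 1955: 365 days.
Jun 25, 1955 → Jun 25, 1956: 366 days (Feb 29, 1956 is in that span).
Jun 25, 1956 → Jun 25, 1957: 365 days.
Jun 25, 1957 → Jul 25, 1957: 30 days (June has 30).
Jul 25, 1957 → Jul 31, 1957: 6 days.
Total: 5150 days.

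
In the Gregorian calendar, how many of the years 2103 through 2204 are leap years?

Multiples of 4 in [2103,2204]: 26.
Of those, multiples of 100: 1 (not leap unless ÷400).
Multiples of 400: 0.
Leap years = 26 − 1 + 0 = 25.

25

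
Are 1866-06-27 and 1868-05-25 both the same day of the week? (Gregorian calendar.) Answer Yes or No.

No

From Jun 27, 1866 to May 25, 1868 is 698 days.
698 mod 7 = 5, so they are different weekdays.
(Jun 27, 1866 is a Wednesday; May 25, 1868 is a Monday.)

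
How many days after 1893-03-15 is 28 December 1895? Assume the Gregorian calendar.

1018

Mar 15, 1893 → Mar 15, 1894: 365 days.
Mar 15, 1894 → Mar 15, 1895: 365 days.
Mar 15, 1895 → Apr 15, 1895: 31 days (March has 31).
Apr 15, 1895 → May 15, 1895: 30 days (April has 30).
May 15, 1895 → Jun 15, 1895: 31 days (May has 31).
Jun 15, 1895 → Jul 15, 1895: 30 days (June has 30).
Jul 15, 1895 → Aug 15, 1895: 31 days (July has 31).
Aug 15, 1895 → Sep 15, 1895: 31 days (August has 31).
Sep 15, 1895 → Oct 15, 1895: 30 days (September has 30).
Oct 15, 1895 → Nov 15, 1895: 31 days (October has 31).
Nov 15, 1895 → Dec 15, 1895: 30 days (November has 30).
Dec 15, 1895 → Dec 28, 1895: 13 days.
Total: 1018 days.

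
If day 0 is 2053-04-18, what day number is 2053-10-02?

Apr 18, 2053 → May 18, 2053: 30 days (April has 30).
May 18, 2053 → Jun 18, 2053: 31 days (May has 31).
Jun 18, 2053 → Jul 18, 2053: 30 days (June has 30).
Jul 18, 2053 → Aug 18, 2053: 31 days (July has 31).
Aug 18, 2053 → Sep 18, 2053: 31 days (August has 31).
Sep 18, 2053 → Oct 2, 2053: 14 days.
Total: 167 days.

167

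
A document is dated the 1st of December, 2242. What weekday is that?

Doomsday rule: the anchor day for the 2200s is Friday. For year 42: 42÷12 = 3 r 6, and 6÷4 = 1, so 3+6+1 = 10.
Friday + 10 ≡ Monday — that's 2242's doomsday.
In December the doomsday date is Dec 12.
Dec 1 is 11 days before Dec 12; 11 mod 7 = 4, so Monday − 4 = Thursday.

Thursday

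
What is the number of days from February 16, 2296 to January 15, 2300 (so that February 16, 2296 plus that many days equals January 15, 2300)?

1429

Feb 16, 2296 → Feb 16, 2297: 366 days (Feb 29, 2296 is in that span).
Feb 16, 2297 → Feb 16, 2298: 365 days.
Feb 16, 2298 → Feb 16, 2299: 365 days.
Feb 16, 2299 → Mar 16, 2299: 28 days (February has 28).
Mar 16, 2299 → Apr 16, 2299: 31 days (March has 31).
Apr 16, 2299 → May 16, 2299: 30 days (April has 30).
May 16, 2299 → Jun 16, 2299: 31 days (May has 31).
Jun 16, 2299 → Jul 16, 2299: 30 days (June has 30).
Jul 16, 2299 → Aug 16, 2299: 31 days (July has 31).
Aug 16, 2299 → Sep 16, 2299: 31 days (August has 31).
Sep 16, 2299 → Oct 16, 2299: 30 days (September has 30).
Oct 16, 2299 → Nov 16, 2299: 31 days (October has 31).
Nov 16, 2299 → Dec 16, 2299: 30 days (November has 30).
Dec 16, 2299 → Jan 15, 2300: 30 days.
Total: 1429 days.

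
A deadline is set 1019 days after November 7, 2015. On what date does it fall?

+366 (one year; includes Feb 29, 2016) → Nov 7, 2016 (653 left).
+365 (one year) → Nov 7, 2017 (288 left).
Nov has 30 days: +24 → Dec 1, 2017 (264 left).
Dec has 31 days: +31 → Jan 1, 2018 (233 left).
Jan has 31 days: +31 → Feb 1, 2018 (202 left).
Feb has 28 days: +28 → Mar 1, 2018 (174 left).
Mar has 31 days: +31 → Apr 1, 2018 (143 left).
Apr has 30 days: +30 → May 1, 2018 (113 left).
May has 31 days: +31 → Jun 1, 2018 (82 left).
Jun has 30 days: +30 → Jul 1, 2018 (52 left).
Jul has 31 days: +31 → Aug 1, 2018 (21 left).
+21 → Aug 22, 2018.

August 22, 2018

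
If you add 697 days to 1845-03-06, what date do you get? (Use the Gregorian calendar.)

+365 (one year) → Mar 6, 1846 (332 left).
Mar has 31 days: +26 → Apr 1, 1846 (306 left).
Apr has 30 days: +30 → May 1, 1846 (276 left).
May has 31 days: +31 → Jun 1, 1846 (245 left).
Jun has 30 days: +30 → Jul 1, 1846 (215 left).
Jul has 31 days: +31 → Aug 1, 1846 (184 left).
Aug has 31 days: +31 → Sep 1, 1846 (153 left).
Sep has 30 days: +30 → Oct 1, 1846 (123 left).
Oct has 31 days: +31 → Nov 1, 1846 (92 left).
Nov has 30 days: +30 → Dec 1, 1846 (62 left).
Dec has 31 days: +31 → Jan 1, 1847 (31 left).
Jan has 31 days: +31 → Feb 1, 1847 (0 left).

February 1, 1847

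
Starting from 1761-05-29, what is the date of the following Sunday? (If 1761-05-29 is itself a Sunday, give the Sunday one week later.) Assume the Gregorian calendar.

May 31, 1761

May 29, 1761 is a Friday.
From Friday to the next Sunday is 2 days.
May 29, 1761 + 2 = May 31, 1761.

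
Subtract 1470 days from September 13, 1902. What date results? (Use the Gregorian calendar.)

September 3, 1898

−365 (one year) → Sep 13, 1901 (1105 left).
−365 (one year) → Sep 13, 1900 (740 left).
−365 (one year) → Sep 13, 1899 (375 left).
−13 → Aug 31, 1899 (end of Aug, 31 days; 362 left).
−31 → Jul 31, 1899 (end of Jul, 31 days; 331 left).
−31 → Jun 30, 1899 (end of Jun, 30 days; 300 left).
−30 → May 31, 1899 (end of May, 31 days; 270 left).
−31 → Apr 30, 1899 (end of Apr, 30 days; 239 left).
−30 → Mar 31, 1899 (end of Mar, 31 days; 209 left).
−31 → Feb 28, 1899 (end of Feb, 28 days; 178 left).
−28 → Jan 31, 1899 (end of Jan, 31 days; 150 left).
−31 → Dec 31, 1898 (end of Dec, 31 days; 119 left).
−31 → Nov 30, 1898 (end of Nov, 30 days; 88 left).
−30 → Oct 31, 1898 (end of Oct, 31 days; 58 left).
−31 → Sep 30, 1898 (end of Sep, 30 days; 27 left).
−27 → Sep 3, 1898.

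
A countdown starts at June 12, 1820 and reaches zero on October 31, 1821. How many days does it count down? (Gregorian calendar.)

Jun 12, 1820 → Jun 12, 1821: 365 days.
Jun 12, 1821 → Jul 12, 1821: 30 days (June has 30).
Jul 12, 1821 → Aug 12, 1821: 31 days (July has 31).
Aug 12, 1821 → Sep 12, 1821: 31 days (August has 31).
Sep 12, 1821 → Oct 12, 1821: 30 days (September has 30).
Oct 12, 1821 → Oct 31, 1821: 19 days.
Total: 506 days.

506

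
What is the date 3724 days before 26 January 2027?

November 15, 2016

−365 (one year) → Jan 26, 2026 (3359 left).
−365 (one year) → Jan 26, 2025 (2994 left).
−366 (one year; includes Feb 29, 2024) → Jan 26, 2024 (2628 left).
−365 (one year) → Jan 26, 2023 (2263 left).
−365 (one year) → Jan 26, 2022 (1898 left).
−365 (one year) → Jan 26, 2021 (1533 left).
−366 (one year; includes Feb 29, 2020) → Jan 26, 2020 (1167 left).
−365 (one year) → Jan 26, 2019 (802 left).
−365 (one year) → Jan 26, 2018 (437 left).
−365 (one year) → Jan 26, 2017 (72 left).
−26 → Dec 31, 2016 (end of Dec, 31 days; 46 left).
−31 → Nov 30, 2016 (end of Nov, 30 days; 15 left).
−15 → Nov 15, 2016.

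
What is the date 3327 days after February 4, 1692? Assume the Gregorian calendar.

+366 (one year; includes Feb 29, 1692) → Feb 4, 1693 (2961 left).
+365 (one year) → Feb 4, 1694 (2596 left).
+365 (one year) → Feb 4, 1695 (2231 left).
+365 (one year) → Feb 4, 1696 (1866 left).
+366 (one year; includes Feb 29, 1696) → Feb 4, 1697 (1500 left).
+365 (one year) → Feb 4, 1698 (1135 left).
+365 (one year) → Feb 4, 1699 (770 left).
+365 (one year) → Feb 4, 1700 (405 left).
+365 (one year) → Feb 4, 1701 (40 left).
Feb has 28 days: +25 → Mar 1, 1701 (15 left).
+15 → Mar 16, 1701.

March 16, 1701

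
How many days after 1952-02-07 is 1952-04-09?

62

Feb 7, 1952 → Mar 7, 1952: 29 days (February has 29).
Mar 7, 1952 → Apr 7, 1952: 31 days (March has 31).
Apr 7, 1952 → Apr 9, 1952: 2 days.
Total: 62 days.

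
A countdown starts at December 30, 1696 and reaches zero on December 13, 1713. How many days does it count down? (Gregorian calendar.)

Dec 30, 1696 → Dec 30, 1697: 365 days.
Dec 30, 1697 → Dec 30, 1698: 365 days.
Dec 30, 1698 → Dec 30, 1699: 365 days.
Dec 30, 1699 → Dec 30, 1700: 365 days.
Dec 30, 1700 → Dec 30, 1701: 365 days.
Dec 30, 1701 → Dec 30, 1702: 365 days.
Dec 30, 1702 → Dec 30, 1703: 365 days.
Dec 30, 1703 → Dec 30, 1704: 366 days (Feb 29, 1704 is in that span).
Dec 30, 1704 → Dec 30, 1705: 365 days.
Dec 30, 1705 → Dec 30, 1706: 365 days.
Dec 30, 1706 → Dec 30, 1707: 365 days.
Dec 30, 1707 → Dec 30, 1708: 366 days (Feb 29, 1708 is in that span).
Dec 30, 1708 → Dec 30, 1709: 365 days.
Dec 30, 1709 → Dec 30, 1710: 365 days.
Dec 30, 1710 → Dec 30, 1711: 365 days.
Dec 30, 1711 → Dec 30, 1712: 366 days (Feb 29, 1712 is in that span).
Dec 30, 1712 → Jan 30, 1713: 31 days (December has 31).
Jan 30, 1713 → Feb 28, 1713: 29 days (January has 31).
Feb 28, 1713 → Mar 28, 1713: 28 days (February has 28).
Mar 28, 1713 → Apr 28, 1713: 31 days (March has 31).
Apr 28, 1713 → May 28, 1713: 30 days (April has 30).
May 28, 1713 → Jun 28, 1713: 31 days (May has 31).
Jun 28, 1713 → Jul 28, 1713: 30 days (June has 30).
Jul 28, 1713 → Aug 28, 1713: 31 days (July has 31).
Aug 28, 1713 → Sep 28, 1713: 31 days (August has 31).
Sep 28, 1713 → Oct 28, 1713: 30 days (September has 30).
Oct 28, 1713 → Nov 28, 1713: 31 days (October has 31).
Nov 28, 1713 → Dec 13, 1713: 15 days.
Total: 6191 days.

6191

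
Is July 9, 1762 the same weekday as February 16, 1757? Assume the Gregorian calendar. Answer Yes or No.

From Feb 16, 1757 to Jul 9, 1762 is 1969 days.
1969 mod 7 = 2, so they are different weekdays.
(Feb 16, 1757 is a Wednesday; Jul 9, 1762 is a Friday.)

No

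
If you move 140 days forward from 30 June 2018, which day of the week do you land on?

First find the weekday of Jun 30, 2018. Doomsday rule: the anchor day for the 2000s is Tuesday. For year 18: 18÷12 = 1 r 6, and 6÷4 = 1, so 1+6+1 = 8.
Tuesday + 8 ≡ Wednesday — that's 2018's doomsday.
In June the doomsday date is Jun 6.
Jun 30 is 24 days after Jun 6; 24 mod 7 = 3, so Wednesday + 3 = Saturday.
140 mod 7 = 0, so 140 days after a Saturday is Saturday + 0 = Saturday.

Saturday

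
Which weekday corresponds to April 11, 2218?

Saturday

Doomsday rule: the anchor day for the 2200s is Friday. For year 18: 18÷12 = 1 r 6, and 6÷4 = 1, so 1+6+1 = 8.
Friday + 8 ≡ Saturday — that's 2218's doomsday.
In April the doomsday date is Apr 4.
Apr 11 is 7 days after Apr 4; 7 mod 7 = 0, so Saturday + 0 = Saturday.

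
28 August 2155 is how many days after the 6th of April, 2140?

Apr 6, 2140 → Apr 6, 2141: 365 days.
Apr 6, 2141 → Apr 6, 2142: 365 days.
Apr 6, 2142 → Apr 6, 2143: 365 days.
Apr 6, 2143 → Apr 6, 2144: 366 days (Feb 29, 2144 is in that span).
Apr 6, 2144 → Apr 6, 2145: 365 days.
Apr 6, 2145 → Apr 6, 2146: 365 days.
Apr 6, 2146 → Apr 6, 2147: 365 days.
Apr 6, 2147 → Apr 6, 2148: 366 days (Feb 29, 2148 is in that span).
Apr 6, 2148 → Apr 6, 2149: 365 days.
Apr 6, 2149 → Apr 6, 2150: 365 days.
Apr 6, 2150 → Apr 6, 2151: 365 days.
Apr 6, 2151 → Apr 6, 2152: 366 days (Feb 29, 2152 is in that span).
Apr 6, 2152 → Apr 6, 2153: 365 days.
Apr 6, 2153 → Apr 6, 2154: 365 days.
Apr 6, 2154 → Apr 6, 2155: 365 days.
Apr 6, 2155 → May 6, 2155: 30 days (April has 30).
May 6, 2155 → Jun 6, 2155: 31 days (May has 31).
Jun 6, 2155 → Jul 6, 2155: 30 days (June has 30).
Jul 6, 2155 → Aug 6, 2155: 31 days (July has 31).
Aug 6, 2155 → Aug 28, 2155: 22 days.
Total: 5622 days.

5622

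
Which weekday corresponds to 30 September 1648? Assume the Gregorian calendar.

Doomsday rule: the anchor day for the 1600s is Tuesday. For year 48: 48÷12 = 4 r 0, and 0÷4 = 0, so 4+0+0 = 4.
Tuesday + 4 ≡ Saturday — that's 1648's doomsday.
In September the doomsday date is Sep 5.
Sep 30 is 25 days after Sep 5; 25 mod 7 = 4, so Saturday + 4 = Wednesday.

Wednesday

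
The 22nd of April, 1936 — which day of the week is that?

Doomsday rule: the anchor day for the 1900s is Wednesday. For year 36: 36÷12 = 3 r 0, and 0÷4 = 0, so 3+0+0 = 3.
Wednesday + 3 ≡ Saturday — that's 1936's doomsday.
In April the doomsday date is Apr 4.
Apr 22 is 18 days after Apr 4; 18 mod 7 = 4, so Saturday + 4 = Wednesday.

Wednesday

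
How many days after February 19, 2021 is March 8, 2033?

4400

Feb 19, 2021 → Feb 19, 2022: 365 days.
Feb 19, 2022 → Feb 19, 2023: 365 days.
Feb 19, 2023 → Feb 19, 2024: 365 days.
Feb 19, 2024 → Feb 19, 2025: 366 days (Feb 29, 2024 is in that span).
Feb 19, 2025 → Feb 19, 2026: 365 days.
Feb 19, 2026 → Feb 19, 2027: 365 days.
Feb 19, 2027 → Feb 19, 2028: 365 days.
Feb 19, 2028 → Feb 19, 2029: 366 days (Feb 29, 2028 is in that span).
Feb 19, 2029 → Feb 19, 2030: 365 days.
Feb 19, 2030 → Feb 19, 2031: 365 days.
Feb 19, 2031 → Feb 19, 2032: 365 days.
Feb 19, 2032 → Mar 19, 2032: 29 days (February has 29).
Mar 19, 2032 → Apr 19, 2032: 31 days (March has 31).
Apr 19, 2032 → May 19, 2032: 30 days (April has 30).
May 19, 2032 → Jun 19, 2032: 31 days (May has 31).
Jun 19, 2032 → Jul 19, 2032: 30 days (June has 30).
Jul 19, 2032 → Aug 19, 2032: 31 days (July has 31).
Aug 19, 2032 → Sep 19, 2032: 31 days (August has 31).
Sep 19, 2032 → Oct 19, 2032: 30 days (September has 30).
Oct 19, 2032 → Nov 19, 2032: 31 days (October has 31).
Nov 19, 2032 → Dec 19, 2032: 30 days (November has 30).
Dec 19, 2032 → Jan 19, 2033: 31 days (December has 31).
Jan 19, 2033 → Feb 19, 2033: 31 days (January has 31).
Feb 19, 2033 → Mar 8, 2033: 17 days.
Total: 4400 days.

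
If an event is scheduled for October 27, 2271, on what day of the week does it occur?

Friday

Doomsday rule: the anchor day for the 2200s is Friday. For year 71: 71÷12 = 5 r 11, and 11÷4 = 2, so 5+11+2 = 18.
Friday + 18 ≡ Tuesday — that's 2271's doomsday.
In October the doomsday date is Oct 10.
Oct 27 is 17 days after Oct 10; 17 mod 7 = 3, so Tuesday + 3 = Friday.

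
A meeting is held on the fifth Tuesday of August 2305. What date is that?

August 1, 2305 is a Tuesday.
The first Tuesday is therefore August 1 (same day).
The fifth Tuesday is 1 + 4×7 = August 29.

August 29, 2305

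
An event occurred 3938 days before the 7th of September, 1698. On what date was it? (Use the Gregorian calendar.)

−365 (one year) → Sep 7, 1697 (3573 left).
−365 (one year) → Sep 7, 1696 (3208 left).
−366 (one year; includes Feb 29, 1696) → Sep 7, 1695 (2842 left).
−365 (one year) → Sep 7, 1694 (2477 left).
−365 (one year) → Sep 7, 1693 (2112 left).
−365 (one year) → Sep 7, 1692 (1747 left).
−366 (one year; includes Feb 29, 1692) → Sep 7, 1691 (1381 left).
−365 (one year) → Sep 7, 1690 (1016 left).
−365 (one year) → Sep 7, 1689 (651 left).
−365 (one year) → Sep 7, 1688 (286 left).
−7 → Aug 31, 1688 (end of Aug, 31 days; 279 left).
−31 → Jul 31, 1688 (end of Jul, 31 days; 248 left).
−31 → Jun 30, 1688 (end of Jun, 30 days; 217 left).
−30 → May 31, 1688 (end of May, 31 days; 187 left).
−31 → Apr 30, 1688 (end of Apr, 30 days; 156 left).
−30 → Mar 31, 1688 (end of Mar, 31 days; 126 left).
−31 → Feb 29, 1688 (end of Feb, 29 days; 95 left).
−29 → Jan 31, 1688 (end of Jan, 31 days; 66 left).
−31 → Dec 31, 1687 (end of Dec, 31 days; 35 left).
−31 → Nov 30, 1687 (end of Nov, 30 days; 4 left).
−4 → Nov 26, 1687.

November 26, 1687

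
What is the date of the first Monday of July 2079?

July 1, 2079 is a Saturday.
The first Monday is therefore July 3 (2 days later).

July 3, 2079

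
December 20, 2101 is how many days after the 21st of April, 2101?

243

Apr 21, 2101 → May 21, 2101: 30 days (April has 30).
May 21, 2101 → Jun 21, 2101: 31 days (May has 31).
Jun 21, 2101 → Jul 21, 2101: 30 days (June has 30).
Jul 21, 2101 → Aug 21, 2101: 31 days (July has 31).
Aug 21, 2101 → Sep 21, 2101: 31 days (August has 31).
Sep 21, 2101 → Oct 21, 2101: 30 days (September has 30).
Oct 21, 2101 → Nov 21, 2101: 31 days (October has 31).
Nov 21, 2101 → Dec 20, 2101: 29 days.
Total: 243 days.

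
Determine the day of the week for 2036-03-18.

Doomsday rule: the anchor day for the 2000s is Tuesday. For year 36: 36÷12 = 3 r 0, and 0÷4 = 0, so 3+0+0 = 3.
Tuesday + 3 ≡ Friday — that's 2036's doomsday.
In March the doomsday date is Mar 14.
Mar 18 is 4 days after Mar 14; 4 mod 7 = 4, so Friday + 4 = Tuesday.

Tuesday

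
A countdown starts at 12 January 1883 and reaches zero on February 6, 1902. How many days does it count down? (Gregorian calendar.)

6964

Jan 12, 1883 → Jan 12, 1884: 365 days.
Jan 12, 1884 → Jan 12, 1885: 366 days (Feb 29, 1884 is in that span).
Jan 12, 1885 → Jan 12, 1886: 365 days.
Jan 12, 1886 → Jan 12, 1887: 365 days.
Jan 12, 1887 → Jan 12, 1888: 365 days.
Jan 12, 1888 → Jan 12, 1889: 366 days (Feb 29, 1888 is in that span).
Jan 12, 1889 → Jan 12, 1890: 365 days.
Jan 12, 1890 → Jan 12, 1891: 365 days.
Jan 12, 1891 → Jan 12, 1892: 365 days.
Jan 12, 1892 → Jan 12, 1893: 366 days (Feb 29, 1892 is in that span).
Jan 12, 1893 → Jan 12, 1894: 365 days.
Jan 12, 1894 → Jan 12, 1895: 365 days.
Jan 12, 1895 → Jan 12, 1896: 365 days.
Jan 12, 1896 → Jan 12, 1897: 366 days (Feb 29, 1896 is in that span).
Jan 12, 1897 → Jan 12, 1898: 365 days.
Jan 12, 1898 → Jan 12, 1899: 365 days.
Jan 12, 1899 → Jan 12, 1900: 365 days.
Jan 12, 1900 → Jan 12, 1901: 365 days.
Jan 12, 1901 → Feb 12, 1901: 31 days (January has 31).
Feb 12, 1901 → Mar 12, 1901: 28 days (February has 28).
Mar 12, 1901 → Apr 12, 1901: 31 days (March has 31).
Apr 12, 1901 → May 12, 1901: 30 days (April has 30).
May 12, 1901 → Jun 12, 1901: 31 days (May has 31).
Jun 12, 1901 → Jul 12, 1901: 30 days (June has 30).
Jul 12, 1901 → Aug 12, 1901: 31 days (July has 31).
Aug 12, 1901 → Sep 12, 1901: 31 days (August has 31).
Sep 12, 1901 → Oct 12, 1901: 30 days (September has 30).
Oct 12, 1901 → Nov 12, 1901: 31 days (October has 31).
Nov 12, 1901 → Dec 12, 1901: 30 days (November has 30).
Dec 12, 1901 → Jan 12, 1902: 31 days (December has 31).
Jan 12, 1902 → Feb 6, 1902: 25 days.
Total: 6964 days.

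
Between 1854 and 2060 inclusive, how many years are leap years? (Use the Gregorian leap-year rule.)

51

Multiples of 4 in [1854,2060]: 52.
Of those, multiples of 100: 2 (not leap unless ÷400).
Multiples of 400: 1.
Leap years = 52 − 2 + 1 = 51.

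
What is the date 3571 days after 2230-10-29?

+365 (one year) → Oct 29, 2231 (3206 left).
+366 (one year; includes Feb 29, 2232) → Oct 29, 2232 (2840 left).
+365 (one year) → Oct 29, 2233 (2475 left).
+365 (one year) → Oct 29, 2234 (2110 left).
+365 (one year) → Oct 29, 2235 (1745 left).
+366 (one year; includes Feb 29, 2236) → Oct 29, 2236 (1379 left).
+365 (one year) → Oct 29, 2237 (1014 left).
+365 (one year) → Oct 29, 2238 (649 left).
+365 (one year) → Oct 29, 2239 (284 left).
Oct has 31 days: +3 → Nov 1, 2239 (281 left).
Nov has 30 days: +30 → Dec 1, 2239 (251 left).
Dec has 31 days: +31 → Jan 1, 2240 (220 left).
Jan has 31 days: +31 → Feb 1, 2240 (189 left).
Feb has 29 days: +29 → Mar 1, 2240 (160 left).
Mar has 31 days: +31 → Apr 1, 2240 (129 left).
Apr has 30 days: +30 → May 1, 2240 (99 left).
May has 31 days: +31 → Jun 1, 2240 (68 left).
Jun has 30 days: +30 → Jul 1, 2240 (38 left).
Jul has 31 days: +31 → Aug 1, 2240 (7 left).
+7 → Aug 8, 2240.

August 8, 2240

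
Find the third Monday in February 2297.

February 1, 2297 is a Monday.
The first Monday is therefore February 1 (same day).
The third Monday is 1 + 2×7 = February 15.

February 15, 2297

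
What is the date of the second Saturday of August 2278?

August 1, 2278 is a Thursday.
The first Saturday is therefore August 3 (2 days later).
The second Saturday is 3 + 1×7 = August 10.

August 10, 2278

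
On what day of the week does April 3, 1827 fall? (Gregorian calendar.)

Tuesday

Doomsday rule: the anchor day for the 1800s is Friday. For year 27: 27÷12 = 2 r 3, and 3÷4 = 0, so 2+3+0 = 5.
Friday + 5 ≡ Wednesday — that's 1827's doomsday.
In April the doomsday date is Apr 4.
Apr 3 is 1 day before Apr 4; 1 mod 7 = 1, so Wednesday − 1 = Tuesday.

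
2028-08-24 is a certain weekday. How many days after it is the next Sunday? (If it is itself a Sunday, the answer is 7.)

Aug 24, 2028 is a Thursday.
From Thursday to the next Sunday is 3 days.

3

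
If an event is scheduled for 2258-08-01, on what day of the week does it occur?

Sunday

Doomsday rule: the anchor day for the 2200s is Friday. For year 58: 58÷12 = 4 r 10, and 10÷4 = 2, so 4+10+2 = 16.
Friday + 16 ≡ Sunday — that's 2258's doomsday.
In August the doomsday date is Aug 8.
Aug 1 is 7 days before Aug 8; 7 mod 7 = 0, so Sunday − 0 = Sunday.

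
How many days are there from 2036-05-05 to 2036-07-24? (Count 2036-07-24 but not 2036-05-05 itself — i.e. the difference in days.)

May 5, 2036 → Jun 5, 2036: 31 days (May has 31).
Jun 5, 2036 → Jul 5, 2036: 30 days (June has 30).
Jul 5, 2036 → Jul 24, 2036: 19 days.
Total: 80 days.

80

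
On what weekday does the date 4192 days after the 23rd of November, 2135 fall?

First find the weekday of Nov 23, 2135. Doomsday rule: the anchor day for the 2100s is Sunday. For year 35: 35÷12 = 2 r 11, and 11÷4 = 2, so 2+11+2 = 15.
Sunday + 15 ≡ Monday — that's 2135's doomsday.
In November the doomsday date is Nov 7.
Nov 23 is 16 days after Nov 7; 16 mod 7 = 2, so Monday + 2 = Wednesday.
4192 mod 7 = 6, so 4192 days after a Wednesday is Wednesday + 6 = Tuesday.

Tuesday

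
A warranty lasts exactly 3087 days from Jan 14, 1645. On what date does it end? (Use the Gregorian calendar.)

+365 (one year) → Jan 14, 1646 (2722 left).
+365 (one year) → Jan 14, 1647 (2357 left).
+365 (one year) → Jan 14, 1648 (1992 left).
+366 (one year; includes Feb 29, 1648) → Jan 14, 1649 (1626 left).
+365 (one year) → Jan 14, 1650 (1261 left).
+365 (one year) → Jan 14, 1651 (896 left).
+365 (one year) → Jan 14, 1652 (531 left).
+366 (one year; includes Feb 29, 1652) → Jan 14, 1653 (165 left).
Jan has 31 days: +18 → Feb 1, 1653 (147 left).
Feb has 28 days: +28 → Mar 1, 1653 (119 left).
Mar has 31 days: +31 → Apr 1, 1653 (88 left).
Apr has 30 days: +30 → May 1, 1653 (58 left).
May has 31 days: +31 → Jun 1, 1653 (27 left).
+27 → Jun 28, 1653.

June 28, 1653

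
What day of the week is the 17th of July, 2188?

Thursday

Doomsday rule: the anchor day for the 2100s is Sunday. For year 88: 88÷12 = 7 r 4, and 4÷4 = 1, so 7+4+1 = 12.
Sunday + 12 ≡ Friday — that's 2188's doomsday.
In July the doomsday date is Jul 11.
Jul 17 is 6 days after Jul 11; 6 mod 7 = 6, so Friday + 6 = Thursday.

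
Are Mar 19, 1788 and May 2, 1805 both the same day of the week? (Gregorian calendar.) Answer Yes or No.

No

From Mar 19, 1788 to May 2, 1805 is 6252 days.
6252 mod 7 = 1, so they are different weekdays.
(Mar 19, 1788 is a Wednesday; May 2, 1805 is a Thursday.)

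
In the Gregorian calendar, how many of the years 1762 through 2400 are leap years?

Multiples of 4 in [1762,2400]: 160.
Of those, multiples of 100: 7 (not leap unless ÷400).
Multiples of 400: 2.
Leap years = 160 − 7 + 2 = 155.

155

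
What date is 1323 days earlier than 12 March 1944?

July 28, 1940

−366 (one year; includes Feb 29, 1944) → Mar 12, 1943 (957 left).
−365 (one year) → Mar 12, 1942 (592 left).
−365 (one year) → Mar 12, 1941 (227 left).
−12 → Feb 28, 1941 (end of Feb, 28 days; 215 left).
−28 → Jan 31, 1941 (end of Jan, 31 days; 187 left).
−31 → Dec 31, 1940 (end of Dec, 31 days; 156 left).
−31 → Nov 30, 1940 (end of Nov, 30 days; 125 left).
−30 → Oct 31, 1940 (end of Oct, 31 days; 95 left).
−31 → Sep 30, 1940 (end of Sep, 30 days; 64 left).
−30 → Aug 31, 1940 (end of Aug, 31 days; 34 left).
−31 → Jul 31, 1940 (end of Jul, 31 days; 3 left).
−3 → Jul 28, 1940.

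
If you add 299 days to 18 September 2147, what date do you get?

Sep has 30 days: +13 → Oct 1, 2147 (286 left).
Oct has 31 days: +31 → Nov 1, 2147 (255 left).
Nov has 30 days: +30 → Dec 1, 2147 (225 left).
Dec has 31 days: +31 → Jan 1, 2148 (194 left).
Jan has 31 days: +31 → Feb 1, 2148 (163 left).
Feb has 29 days: +29 → Mar 1, 2148 (134 left).
Mar has 31 days: +31 → Apr 1, 2148 (103 left).
Apr has 30 days: +30 → May 1, 2148 (73 left).
May has 31 days: +31 → Jun 1, 2148 (42 left).
Jun has 30 days: +30 → Jul 1, 2148 (12 left).
+12 → Jul 13, 2148.

July 13, 2148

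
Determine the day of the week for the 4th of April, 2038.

Doomsday rule: the anchor day for the 2000s is Tuesday. For year 38: 38÷12 = 3 r 2, and 2÷4 = 0, so 3+2+0 = 5.
Tuesday + 5 ≡ Sunday — that's 2038's doomsday.
In April the doomsday date is Apr 4.
Apr 4 is the doomsday itself: Sunday.

Sunday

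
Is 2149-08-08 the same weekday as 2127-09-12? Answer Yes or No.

Yes

From Sep 12, 2127 to Aug 8, 2149 is 8001 days.
8001 mod 7 = 0, so they are the same weekday.
(Sep 12, 2127 is a Friday; Aug 8, 2149 is a Friday.)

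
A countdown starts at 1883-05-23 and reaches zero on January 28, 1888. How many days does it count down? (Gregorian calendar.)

1711

May 23, 1883 → May 23, 1884: 366 days (Feb 29, 1884 is in that span).
May 23, 1884 → May 23, 1885: 365 days.
May 23, 1885 → May 23, 1886: 365 days.
May 23, 1886 → May 23, 1887: 365 days.
May 23, 1887 → Jun 23, 1887: 31 days (May has 31).
Jun 23, 1887 → Jul 23, 1887: 30 days (June has 30).
Jul 23, 1887 → Aug 23, 1887: 31 days (July has 31).
Aug 23, 1887 → Sep 23, 1887: 31 days (August has 31).
Sep 23, 1887 → Oct 23, 1887: 30 days (September has 30).
Oct 23, 1887 → Nov 23, 1887: 31 days (October has 31).
Nov 23, 1887 → Dec 23, 1887: 30 days (November has 30).
Dec 23, 1887 → Jan 23, 1888: 31 days (December has 31).
Jan 23, 1888 → Jan 28, 1888: 5 days.
Total: 1711 days.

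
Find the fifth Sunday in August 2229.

August 1, 2229 is a Saturday.
The first Sunday is therefore August 2 (1 days later).
The fifth Sunday is 2 + 4×7 = August 30.

August 30, 2229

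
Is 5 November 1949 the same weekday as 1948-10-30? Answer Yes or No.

Yes

From Oct 30, 1948 to Nov 5, 1949 is 371 days.
371 mod 7 = 0, so they are the same weekday.
(Oct 30, 1948 is a Saturday; Nov 5, 1949 is a Saturday.)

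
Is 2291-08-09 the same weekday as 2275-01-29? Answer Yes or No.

No

From Jan 29, 2275 to Aug 9, 2291 is 6036 days.
6036 mod 7 = 2, so they are different weekdays.
(Jan 29, 2275 is a Friday; Aug 9, 2291 is a Sunday.)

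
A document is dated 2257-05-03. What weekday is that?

Sunday

Doomsday rule: the anchor day for the 2200s is Friday. For year 57: 57÷12 = 4 r 9, and 9÷4 = 2, so 4+9+2 = 15.
Friday + 15 ≡ Saturday — that's 2257's doomsday.
In May the doomsday date is May 9.
May 3 is 6 days before May 9; 6 mod 7 = 6, so Saturday − 6 = Sunday.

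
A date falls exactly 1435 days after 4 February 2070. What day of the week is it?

First find the weekday of Feb 4, 2070. Doomsday rule: the anchor day for the 2000s is Tuesday. For year 70: 70÷12 = 5 r 10, and 10÷4 = 2, so 5+10+2 = 17.
Tuesday + 17 ≡ Friday — that's 2070's doomsday.
In February the doomsday date is Feb 28 (2070 is not a leap year).
Feb 4 is 24 days before Feb 28; 24 mod 7 = 3, so Friday − 3 = Tuesday.
1435 mod 7 = 0, so 1435 days after a Tuesday is Tuesday + 0 = Tuesday.

Tuesday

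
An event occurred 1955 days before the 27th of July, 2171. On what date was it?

March 20, 2166

−365 (one year) → Jul 27, 2170 (1590 left).
−365 (one year) → Jul 27, 2169 (1225 left).
−365 (one year) → Jul 27, 2168 (860 left).
−366 (one year; includes Feb 29, 2168) → Jul 27, 2167 (494 left).
−365 (one year) → Jul 27, 2166 (129 left).
−27 → Jun 30, 2166 (end of Jun, 30 days; 102 left).
−30 → May 31, 2166 (end of May, 31 days; 72 left).
−31 → Apr 30, 2166 (end of Apr, 30 days; 41 left).
−30 → Mar 31, 2166 (end of Mar, 31 days; 11 left).
−11 → Mar 20, 2166.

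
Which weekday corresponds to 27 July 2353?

Monday

Doomsday rule: the anchor day for the 2300s is Wednesday. For year 53: 53÷12 = 4 r 5, and 5÷4 = 1, so 4+5+1 = 10.
Wednesday + 10 ≡ Saturday — that's 2353's doomsday.
In July the doomsday date is Jul 11.
Jul 27 is 16 days after Jul 11; 16 mod 7 = 2, so Saturday + 2 = Monday.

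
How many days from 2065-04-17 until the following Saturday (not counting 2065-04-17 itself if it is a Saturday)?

Apr 17, 2065 is a Friday.
From Friday to the next Saturday is 1 day.

1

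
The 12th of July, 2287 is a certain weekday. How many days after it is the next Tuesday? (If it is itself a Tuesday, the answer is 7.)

7

Jul 12, 2287 is a Tuesday.
From Tuesday to the next Tuesday is 7 days.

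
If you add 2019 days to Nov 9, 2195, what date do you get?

+366 (one year; includes Feb 29, 2196) → Nov 9, 2196 (1653 left).
+365 (one year) → Nov 9, 2197 (1288 left).
+365 (one year) → Nov 9, 2198 (923 left).
+365 (one year) → Nov 9, 2199 (558 left).
+365 (one year) → Nov 9, 2200 (193 left).
Nov has 30 days: +22 → Dec 1, 2200 (171 left).
Dec has 31 days: +31 → Jan 1, 2201 (140 left).
Jan has 31 days: +31 → Feb 1, 2201 (109 left).
Feb has 28 days: +28 → Mar 1, 2201 (81 left).
Mar has 31 days: +31 → Apr 1, 2201 (50 left).
Apr has 30 days: +30 → May 1, 2201 (20 left).
+20 → May 21, 2201.

May 21, 2201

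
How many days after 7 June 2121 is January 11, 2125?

Jun 7, 2121 → Jun 7, 2122: 365 days.
Jun 7, 2122 → Jun 7, 2123: 365 days.
Jun 7, 2123 → Jun 7, 2124: 366 days (Feb 29, 2124 is in that span).
Jun 7, 2124 → Jul 7, 2124: 30 days (June has 30).
Jul 7, 2124 → Aug 7, 2124: 31 days (July has 31).
Aug 7, 2124 → Sep 7, 2124: 31 days (August has 31).
Sep 7, 2124 → Oct 7, 2124: 30 days (September has 30).
Oct 7, 2124 → Nov 7, 2124: 31 days (October has 31).
Nov 7, 2124 → Dec 7, 2124: 30 days (November has 30).
Dec 7, 2124 → Jan 7, 2125: 31 days (December has 31).
Jan 7, 2125 → Jan 11, 2125: 4 days.
Total: 1314 days.

1314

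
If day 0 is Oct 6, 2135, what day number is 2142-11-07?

2589

Oct 6, 2135 → Oct 6, 2136: 366 days (Feb 29, 2136 is in that span).
Oct 6, 2136 → Oct 6, 2137: 365 days.
Oct 6, 2137 → Oct 6, 2138: 365 days.
Oct 6, 2138 → Oct 6, 2139: 365 days.
Oct 6, 2139 → Oct 6, 2140: 366 days (Feb 29, 2140 is in that span).
Oct 6, 2140 → Oct 6, 2141: 365 days.
Oct 6, 2141 → Nov 6, 2141: 31 days (October has 31).
Nov 6, 2141 → Dec 6, 2141: 30 days (November has 30).
Dec 6, 2141 → Jan 6, 2142: 31 days (December has 31).
Jan 6, 2142 → Feb 6, 2142: 31 days (January has 31).
Feb 6, 2142 → Mar 6, 2142: 28 days (February has 28).
Mar 6, 2142 → Apr 6, 2142: 31 days (March has 31).
Apr 6, 2142 → May 6, 2142: 30 days (April has 30).
May 6, 2142 → Jun 6, 2142: 31 days (May has 31).
Jun 6, 2142 → Jul 6, 2142: 30 days (June has 30).
Jul 6, 2142 → Aug 6, 2142: 31 days (July has 31).
Aug 6, 2142 → Sep 6, 2142: 31 days (August has 31).
Sep 6, 2142 → Oct 6, 2142: 30 days (September has 30).
Oct 6, 2142 → Nov 6, 2142: 31 days (October has 31).
Nov 6, 2142 → Nov 7, 2142: 1 days.
Total: 2589 days.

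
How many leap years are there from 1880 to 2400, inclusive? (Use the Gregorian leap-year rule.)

Multiples of 4 in [1880,2400]: 131.
Of those, multiples of 100: 6 (not leap unless ÷400).
Multiples of 400: 2.
Leap years = 131 − 6 + 2 = 127.

127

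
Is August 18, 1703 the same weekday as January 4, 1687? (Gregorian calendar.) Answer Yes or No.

From Jan 4, 1687 to Aug 18, 1703 is 6069 days.
6069 mod 7 = 0, so they are the same weekday.
(Jan 4, 1687 is a Saturday; Aug 18, 1703 is a Saturday.)

Yes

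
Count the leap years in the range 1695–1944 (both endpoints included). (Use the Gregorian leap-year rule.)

60

Multiples of 4 in [1695,1944]: 63.
Of those, multiples of 100: 3 (not leap unless ÷400).
Multiples of 400: 0.
Leap years = 63 − 3 + 0 = 60.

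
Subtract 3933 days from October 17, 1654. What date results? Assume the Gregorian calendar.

−365 (one year) → Oct 17, 1653 (3568 left).
−365 (one year) → Oct 17, 1652 (3203 left).
−366 (one year; includes Feb 29, 1652) → Oct 17, 1651 (2837 left).
−365 (one year) → Oct 17, 1650 (2472 left).
−365 (one year) → Oct 17, 1649 (2107 left).
−365 (one year) → Oct 17, 1648 (1742 left).
−366 (one year; includes Feb 29, 1648) → Oct 17, 1647 (1376 left).
−365 (one year) → Oct 17, 1646 (1011 left).
−365 (one year) → Oct 17, 1645 (646 left).
−365 (one year) → Oct 17, 1644 (281 left).
−17 → Sep 30, 1644 (end of Sep, 30 days; 264 left).
−30 → Aug 31, 1644 (end of Aug, 31 days; 234 left).
−31 → Jul 31, 1644 (end of Jul, 31 days; 203 left).
−31 → Jun 30, 1644 (end of Jun, 30 days; 172 left).
−30 → May 31, 1644 (end of May, 31 days; 142 left).
−31 → Apr 30, 1644 (end of Apr, 30 days; 111 left).
−30 → Mar 31, 1644 (end of Mar, 31 days; 81 left).
−31 → Feb 29, 1644 (end of Feb, 29 days; 50 left).
−29 → Jan 31, 1644 (end of Jan, 31 days; 21 left).
−21 → Jan 10, 1644.

January 10, 1644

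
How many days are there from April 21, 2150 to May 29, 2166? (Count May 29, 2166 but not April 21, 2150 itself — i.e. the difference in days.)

Apr 21, 2150 → Apr 21, 2151: 365 days.
Apr 21, 2151 → Apr 21, 2152: 366 days (Feb 29, 2152 is in that span).
Apr 21, 2152 → Apr 21, 2153: 365 days.
Apr 21, 2153 → Apr 21, 2154: 365 days.
Apr 21, 2154 → Apr 21, 2155: 365 days.
Apr 21, 2155 → Apr 21, 2156: 366 days (Feb 29, 2156 is in that span).
Apr 21, 2156 → Apr 21, 2157: 365 days.
Apr 21, 2157 → Apr 21, 2158: 365 days.
Apr 21, 2158 → Apr 21, 2159: 365 days.
Apr 21, 2159 → Apr 21, 2160: 366 days (Feb 29, 2160 is in that span).
Apr 21, 2160 → Apr 21, 2161: 365 days.
Apr 21, 2161 → Apr 21, 2162: 365 days.
Apr 21, 2162 → Apr 21, 2163: 365 days.
Apr 21, 2163 → Apr 21, 2164: 366 days (Feb 29, 2164 is in that span).
Apr 21, 2164 → Apr 21, 2165: 365 days.
Apr 21, 2165 → Apr 21, 2166: 365 days.
Apr 21, 2166 → May 21, 2166: 30 days (April has 30).
May 21, 2166 → May 29, 2166: 8 days.
Total: 5882 days.

5882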